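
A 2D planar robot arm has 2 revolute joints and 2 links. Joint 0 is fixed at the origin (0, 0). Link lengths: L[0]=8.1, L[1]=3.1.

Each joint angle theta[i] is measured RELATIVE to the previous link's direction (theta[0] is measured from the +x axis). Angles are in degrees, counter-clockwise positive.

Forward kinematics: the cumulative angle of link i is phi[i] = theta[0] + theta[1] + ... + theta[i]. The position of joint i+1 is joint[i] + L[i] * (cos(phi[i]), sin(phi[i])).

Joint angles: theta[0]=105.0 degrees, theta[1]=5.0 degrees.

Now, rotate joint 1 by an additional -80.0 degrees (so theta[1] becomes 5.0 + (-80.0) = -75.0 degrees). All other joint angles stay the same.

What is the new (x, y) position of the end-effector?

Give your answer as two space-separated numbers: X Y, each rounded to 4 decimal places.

Answer: 0.5882 9.3740

Derivation:
joint[0] = (0.0000, 0.0000)  (base)
link 0: phi[0] = 105 = 105 deg
  cos(105 deg) = -0.2588, sin(105 deg) = 0.9659
  joint[1] = (0.0000, 0.0000) + 8.1 * (-0.2588, 0.9659) = (0.0000 + -2.0964, 0.0000 + 7.8240) = (-2.0964, 7.8240)
link 1: phi[1] = 105 + -75 = 30 deg
  cos(30 deg) = 0.8660, sin(30 deg) = 0.5000
  joint[2] = (-2.0964, 7.8240) + 3.1 * (0.8660, 0.5000) = (-2.0964 + 2.6847, 7.8240 + 1.5500) = (0.5882, 9.3740)
End effector: (0.5882, 9.3740)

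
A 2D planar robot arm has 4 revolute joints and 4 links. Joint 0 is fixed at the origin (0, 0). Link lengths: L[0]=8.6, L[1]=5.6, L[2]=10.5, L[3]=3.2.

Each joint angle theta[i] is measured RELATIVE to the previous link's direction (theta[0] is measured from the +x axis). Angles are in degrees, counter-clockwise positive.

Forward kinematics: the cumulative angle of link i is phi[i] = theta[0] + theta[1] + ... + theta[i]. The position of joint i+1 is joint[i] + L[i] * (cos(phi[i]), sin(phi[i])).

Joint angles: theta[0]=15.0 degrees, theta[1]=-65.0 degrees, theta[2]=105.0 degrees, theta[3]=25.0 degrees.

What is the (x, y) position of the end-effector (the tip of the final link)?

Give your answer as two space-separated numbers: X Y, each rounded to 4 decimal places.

Answer: 18.4848 9.6885

Derivation:
joint[0] = (0.0000, 0.0000)  (base)
link 0: phi[0] = 15 = 15 deg
  cos(15 deg) = 0.9659, sin(15 deg) = 0.2588
  joint[1] = (0.0000, 0.0000) + 8.6 * (0.9659, 0.2588) = (0.0000 + 8.3070, 0.0000 + 2.2258) = (8.3070, 2.2258)
link 1: phi[1] = 15 + -65 = -50 deg
  cos(-50 deg) = 0.6428, sin(-50 deg) = -0.7660
  joint[2] = (8.3070, 2.2258) + 5.6 * (0.6428, -0.7660) = (8.3070 + 3.5996, 2.2258 + -4.2898) = (11.9066, -2.0640)
link 2: phi[2] = 15 + -65 + 105 = 55 deg
  cos(55 deg) = 0.5736, sin(55 deg) = 0.8192
  joint[3] = (11.9066, -2.0640) + 10.5 * (0.5736, 0.8192) = (11.9066 + 6.0226, -2.0640 + 8.6011) = (17.9291, 6.5371)
link 3: phi[3] = 15 + -65 + 105 + 25 = 80 deg
  cos(80 deg) = 0.1736, sin(80 deg) = 0.9848
  joint[4] = (17.9291, 6.5371) + 3.2 * (0.1736, 0.9848) = (17.9291 + 0.5557, 6.5371 + 3.1514) = (18.4848, 9.6885)
End effector: (18.4848, 9.6885)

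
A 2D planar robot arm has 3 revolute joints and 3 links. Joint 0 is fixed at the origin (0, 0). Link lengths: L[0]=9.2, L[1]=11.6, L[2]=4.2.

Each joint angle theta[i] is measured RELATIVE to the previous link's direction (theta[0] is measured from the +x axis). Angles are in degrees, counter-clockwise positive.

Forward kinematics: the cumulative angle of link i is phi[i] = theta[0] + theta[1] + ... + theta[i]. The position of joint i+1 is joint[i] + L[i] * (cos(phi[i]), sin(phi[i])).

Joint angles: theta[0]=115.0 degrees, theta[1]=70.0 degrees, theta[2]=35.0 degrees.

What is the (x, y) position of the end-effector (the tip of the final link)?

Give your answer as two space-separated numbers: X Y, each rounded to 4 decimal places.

joint[0] = (0.0000, 0.0000)  (base)
link 0: phi[0] = 115 = 115 deg
  cos(115 deg) = -0.4226, sin(115 deg) = 0.9063
  joint[1] = (0.0000, 0.0000) + 9.2 * (-0.4226, 0.9063) = (0.0000 + -3.8881, 0.0000 + 8.3380) = (-3.8881, 8.3380)
link 1: phi[1] = 115 + 70 = 185 deg
  cos(185 deg) = -0.9962, sin(185 deg) = -0.0872
  joint[2] = (-3.8881, 8.3380) + 11.6 * (-0.9962, -0.0872) = (-3.8881 + -11.5559, 8.3380 + -1.0110) = (-15.4439, 7.3270)
link 2: phi[2] = 115 + 70 + 35 = 220 deg
  cos(220 deg) = -0.7660, sin(220 deg) = -0.6428
  joint[3] = (-15.4439, 7.3270) + 4.2 * (-0.7660, -0.6428) = (-15.4439 + -3.2174, 7.3270 + -2.6997) = (-18.6613, 4.6273)
End effector: (-18.6613, 4.6273)

Answer: -18.6613 4.6273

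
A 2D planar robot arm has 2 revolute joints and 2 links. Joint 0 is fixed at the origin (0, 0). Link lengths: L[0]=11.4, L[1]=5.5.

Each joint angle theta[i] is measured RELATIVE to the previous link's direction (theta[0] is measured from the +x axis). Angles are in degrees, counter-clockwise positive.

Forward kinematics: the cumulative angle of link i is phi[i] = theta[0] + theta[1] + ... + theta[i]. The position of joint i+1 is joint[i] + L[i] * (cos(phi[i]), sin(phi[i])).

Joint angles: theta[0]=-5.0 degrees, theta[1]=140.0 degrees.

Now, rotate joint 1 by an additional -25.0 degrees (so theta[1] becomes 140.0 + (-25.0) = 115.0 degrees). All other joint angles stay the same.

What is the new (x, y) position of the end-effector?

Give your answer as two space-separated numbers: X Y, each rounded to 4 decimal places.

Answer: 9.4755 4.1747

Derivation:
joint[0] = (0.0000, 0.0000)  (base)
link 0: phi[0] = -5 = -5 deg
  cos(-5 deg) = 0.9962, sin(-5 deg) = -0.0872
  joint[1] = (0.0000, 0.0000) + 11.4 * (0.9962, -0.0872) = (0.0000 + 11.3566, 0.0000 + -0.9936) = (11.3566, -0.9936)
link 1: phi[1] = -5 + 115 = 110 deg
  cos(110 deg) = -0.3420, sin(110 deg) = 0.9397
  joint[2] = (11.3566, -0.9936) + 5.5 * (-0.3420, 0.9397) = (11.3566 + -1.8811, -0.9936 + 5.1683) = (9.4755, 4.1747)
End effector: (9.4755, 4.1747)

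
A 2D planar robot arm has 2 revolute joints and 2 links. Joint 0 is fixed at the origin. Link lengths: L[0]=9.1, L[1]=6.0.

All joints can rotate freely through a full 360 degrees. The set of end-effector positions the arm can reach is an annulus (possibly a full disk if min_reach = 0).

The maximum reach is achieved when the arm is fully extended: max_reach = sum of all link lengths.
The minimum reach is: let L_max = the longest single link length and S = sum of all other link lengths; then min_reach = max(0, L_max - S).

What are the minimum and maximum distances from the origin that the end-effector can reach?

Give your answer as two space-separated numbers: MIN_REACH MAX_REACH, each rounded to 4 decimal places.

Answer: 3.1000 15.1000

Derivation:
Link lengths: [9.1, 6.0]
max_reach = 9.1 + 6 = 15.1
L_max = max([9.1, 6.0]) = 9.1
S (sum of others) = 15.1 - 9.1 = 6
min_reach = max(0, 9.1 - 6) = max(0, 3.1) = 3.1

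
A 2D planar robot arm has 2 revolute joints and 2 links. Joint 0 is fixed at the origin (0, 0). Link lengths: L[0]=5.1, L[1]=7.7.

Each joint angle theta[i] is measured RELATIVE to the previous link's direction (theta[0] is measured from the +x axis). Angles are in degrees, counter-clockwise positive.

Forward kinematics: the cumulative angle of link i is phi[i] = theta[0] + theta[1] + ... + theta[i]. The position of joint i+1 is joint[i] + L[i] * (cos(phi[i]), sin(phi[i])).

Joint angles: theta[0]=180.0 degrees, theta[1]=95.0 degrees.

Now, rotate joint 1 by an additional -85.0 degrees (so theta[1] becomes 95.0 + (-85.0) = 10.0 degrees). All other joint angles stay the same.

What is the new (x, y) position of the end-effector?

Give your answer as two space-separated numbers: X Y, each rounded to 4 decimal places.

joint[0] = (0.0000, 0.0000)  (base)
link 0: phi[0] = 180 = 180 deg
  cos(180 deg) = -1.0000, sin(180 deg) = 0.0000
  joint[1] = (0.0000, 0.0000) + 5.1 * (-1.0000, 0.0000) = (0.0000 + -5.1000, 0.0000 + 0.0000) = (-5.1000, 0.0000)
link 1: phi[1] = 180 + 10 = 190 deg
  cos(190 deg) = -0.9848, sin(190 deg) = -0.1736
  joint[2] = (-5.1000, 0.0000) + 7.7 * (-0.9848, -0.1736) = (-5.1000 + -7.5830, 0.0000 + -1.3371) = (-12.6830, -1.3371)
End effector: (-12.6830, -1.3371)

Answer: -12.6830 -1.3371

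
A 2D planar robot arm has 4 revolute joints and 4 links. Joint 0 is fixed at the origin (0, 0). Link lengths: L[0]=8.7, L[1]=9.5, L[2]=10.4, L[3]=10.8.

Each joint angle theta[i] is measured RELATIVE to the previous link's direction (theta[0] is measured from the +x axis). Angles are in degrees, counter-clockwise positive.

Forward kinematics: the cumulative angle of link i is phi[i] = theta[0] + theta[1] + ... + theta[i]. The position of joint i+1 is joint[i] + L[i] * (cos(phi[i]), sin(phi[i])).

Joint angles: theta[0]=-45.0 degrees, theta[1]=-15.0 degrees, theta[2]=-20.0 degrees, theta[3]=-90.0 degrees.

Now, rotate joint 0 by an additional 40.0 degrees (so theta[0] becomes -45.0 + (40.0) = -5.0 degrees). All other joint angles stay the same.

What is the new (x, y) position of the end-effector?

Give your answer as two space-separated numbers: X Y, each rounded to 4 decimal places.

Answer: 18.6187 -18.9657

Derivation:
joint[0] = (0.0000, 0.0000)  (base)
link 0: phi[0] = -5 = -5 deg
  cos(-5 deg) = 0.9962, sin(-5 deg) = -0.0872
  joint[1] = (0.0000, 0.0000) + 8.7 * (0.9962, -0.0872) = (0.0000 + 8.6669, 0.0000 + -0.7583) = (8.6669, -0.7583)
link 1: phi[1] = -5 + -15 = -20 deg
  cos(-20 deg) = 0.9397, sin(-20 deg) = -0.3420
  joint[2] = (8.6669, -0.7583) + 9.5 * (0.9397, -0.3420) = (8.6669 + 8.9271, -0.7583 + -3.2492) = (17.5940, -4.0074)
link 2: phi[2] = -5 + -15 + -20 = -40 deg
  cos(-40 deg) = 0.7660, sin(-40 deg) = -0.6428
  joint[3] = (17.5940, -4.0074) + 10.4 * (0.7660, -0.6428) = (17.5940 + 7.9669, -4.0074 + -6.6850) = (25.5608, -10.6924)
link 3: phi[3] = -5 + -15 + -20 + -90 = -130 deg
  cos(-130 deg) = -0.6428, sin(-130 deg) = -0.7660
  joint[4] = (25.5608, -10.6924) + 10.8 * (-0.6428, -0.7660) = (25.5608 + -6.9421, -10.6924 + -8.2733) = (18.6187, -18.9657)
End effector: (18.6187, -18.9657)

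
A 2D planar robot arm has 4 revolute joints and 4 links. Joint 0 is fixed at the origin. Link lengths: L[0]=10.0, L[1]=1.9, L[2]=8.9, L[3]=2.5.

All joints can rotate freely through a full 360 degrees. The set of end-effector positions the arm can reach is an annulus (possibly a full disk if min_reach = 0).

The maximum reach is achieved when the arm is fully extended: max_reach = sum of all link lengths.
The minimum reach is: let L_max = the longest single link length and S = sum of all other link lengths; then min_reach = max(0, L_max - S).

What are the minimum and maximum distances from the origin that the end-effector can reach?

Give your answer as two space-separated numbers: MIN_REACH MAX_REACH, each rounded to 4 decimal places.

Link lengths: [10.0, 1.9, 8.9, 2.5]
max_reach = 10 + 1.9 + 8.9 + 2.5 = 23.3
L_max = max([10.0, 1.9, 8.9, 2.5]) = 10
S (sum of others) = 23.3 - 10 = 13.3
min_reach = max(0, 10 - 13.3) = max(0, -3.3) = 0

Answer: 0.0000 23.3000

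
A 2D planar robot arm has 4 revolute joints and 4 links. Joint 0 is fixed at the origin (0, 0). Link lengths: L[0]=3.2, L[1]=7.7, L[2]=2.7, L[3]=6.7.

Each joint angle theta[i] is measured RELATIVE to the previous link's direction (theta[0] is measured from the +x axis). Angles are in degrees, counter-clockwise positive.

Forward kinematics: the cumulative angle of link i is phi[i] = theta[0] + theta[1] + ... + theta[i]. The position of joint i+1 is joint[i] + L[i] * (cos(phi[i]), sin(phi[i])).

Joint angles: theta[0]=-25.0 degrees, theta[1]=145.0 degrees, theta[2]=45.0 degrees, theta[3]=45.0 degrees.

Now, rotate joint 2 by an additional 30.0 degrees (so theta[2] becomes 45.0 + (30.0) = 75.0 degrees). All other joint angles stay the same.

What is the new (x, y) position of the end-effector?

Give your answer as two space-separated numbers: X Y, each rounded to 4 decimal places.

Answer: -6.9078 -1.1852

Derivation:
joint[0] = (0.0000, 0.0000)  (base)
link 0: phi[0] = -25 = -25 deg
  cos(-25 deg) = 0.9063, sin(-25 deg) = -0.4226
  joint[1] = (0.0000, 0.0000) + 3.2 * (0.9063, -0.4226) = (0.0000 + 2.9002, 0.0000 + -1.3524) = (2.9002, -1.3524)
link 1: phi[1] = -25 + 145 = 120 deg
  cos(120 deg) = -0.5000, sin(120 deg) = 0.8660
  joint[2] = (2.9002, -1.3524) + 7.7 * (-0.5000, 0.8660) = (2.9002 + -3.8500, -1.3524 + 6.6684) = (-0.9498, 5.3160)
link 2: phi[2] = -25 + 145 + 75 = 195 deg
  cos(195 deg) = -0.9659, sin(195 deg) = -0.2588
  joint[3] = (-0.9498, 5.3160) + 2.7 * (-0.9659, -0.2588) = (-0.9498 + -2.6080, 5.3160 + -0.6988) = (-3.5578, 4.6172)
link 3: phi[3] = -25 + 145 + 75 + 45 = 240 deg
  cos(240 deg) = -0.5000, sin(240 deg) = -0.8660
  joint[4] = (-3.5578, 4.6172) + 6.7 * (-0.5000, -0.8660) = (-3.5578 + -3.3500, 4.6172 + -5.8024) = (-6.9078, -1.1852)
End effector: (-6.9078, -1.1852)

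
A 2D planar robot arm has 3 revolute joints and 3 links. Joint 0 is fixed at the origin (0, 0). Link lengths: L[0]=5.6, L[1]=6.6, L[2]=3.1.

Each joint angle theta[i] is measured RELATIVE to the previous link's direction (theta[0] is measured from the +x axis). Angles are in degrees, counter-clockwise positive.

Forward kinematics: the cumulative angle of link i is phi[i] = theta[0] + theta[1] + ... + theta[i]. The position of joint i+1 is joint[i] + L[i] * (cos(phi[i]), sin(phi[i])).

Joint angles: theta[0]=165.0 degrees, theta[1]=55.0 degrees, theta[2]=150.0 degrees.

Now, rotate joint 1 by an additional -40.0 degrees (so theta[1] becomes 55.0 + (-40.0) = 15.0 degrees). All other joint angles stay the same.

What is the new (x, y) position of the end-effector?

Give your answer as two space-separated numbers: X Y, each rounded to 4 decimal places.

Answer: -9.3245 -0.1006

Derivation:
joint[0] = (0.0000, 0.0000)  (base)
link 0: phi[0] = 165 = 165 deg
  cos(165 deg) = -0.9659, sin(165 deg) = 0.2588
  joint[1] = (0.0000, 0.0000) + 5.6 * (-0.9659, 0.2588) = (0.0000 + -5.4092, 0.0000 + 1.4494) = (-5.4092, 1.4494)
link 1: phi[1] = 165 + 15 = 180 deg
  cos(180 deg) = -1.0000, sin(180 deg) = 0.0000
  joint[2] = (-5.4092, 1.4494) + 6.6 * (-1.0000, 0.0000) = (-5.4092 + -6.6000, 1.4494 + 0.0000) = (-12.0092, 1.4494)
link 2: phi[2] = 165 + 15 + 150 = 330 deg
  cos(330 deg) = 0.8660, sin(330 deg) = -0.5000
  joint[3] = (-12.0092, 1.4494) + 3.1 * (0.8660, -0.5000) = (-12.0092 + 2.6847, 1.4494 + -1.5500) = (-9.3245, -0.1006)
End effector: (-9.3245, -0.1006)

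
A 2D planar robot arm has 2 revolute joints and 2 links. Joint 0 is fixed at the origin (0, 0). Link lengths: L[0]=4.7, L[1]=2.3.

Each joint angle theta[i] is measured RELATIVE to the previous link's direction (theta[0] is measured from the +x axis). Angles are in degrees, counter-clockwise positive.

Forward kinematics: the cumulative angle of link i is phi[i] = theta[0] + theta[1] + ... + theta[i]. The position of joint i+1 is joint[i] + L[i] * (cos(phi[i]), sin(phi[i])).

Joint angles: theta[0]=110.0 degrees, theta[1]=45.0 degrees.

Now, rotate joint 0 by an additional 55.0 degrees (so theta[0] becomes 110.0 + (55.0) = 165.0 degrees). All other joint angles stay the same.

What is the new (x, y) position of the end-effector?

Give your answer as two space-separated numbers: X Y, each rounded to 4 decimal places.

Answer: -6.5317 0.0664

Derivation:
joint[0] = (0.0000, 0.0000)  (base)
link 0: phi[0] = 165 = 165 deg
  cos(165 deg) = -0.9659, sin(165 deg) = 0.2588
  joint[1] = (0.0000, 0.0000) + 4.7 * (-0.9659, 0.2588) = (0.0000 + -4.5399, 0.0000 + 1.2164) = (-4.5399, 1.2164)
link 1: phi[1] = 165 + 45 = 210 deg
  cos(210 deg) = -0.8660, sin(210 deg) = -0.5000
  joint[2] = (-4.5399, 1.2164) + 2.3 * (-0.8660, -0.5000) = (-4.5399 + -1.9919, 1.2164 + -1.1500) = (-6.5317, 0.0664)
End effector: (-6.5317, 0.0664)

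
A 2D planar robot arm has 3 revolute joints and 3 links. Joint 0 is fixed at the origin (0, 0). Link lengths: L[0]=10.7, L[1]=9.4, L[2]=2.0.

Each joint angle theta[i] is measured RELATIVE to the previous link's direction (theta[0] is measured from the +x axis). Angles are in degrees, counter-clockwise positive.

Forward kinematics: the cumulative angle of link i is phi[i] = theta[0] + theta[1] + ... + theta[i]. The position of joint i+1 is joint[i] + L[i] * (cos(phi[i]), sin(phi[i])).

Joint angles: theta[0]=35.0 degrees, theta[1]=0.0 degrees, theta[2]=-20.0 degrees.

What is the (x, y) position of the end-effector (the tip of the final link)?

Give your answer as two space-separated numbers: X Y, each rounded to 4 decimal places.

Answer: 18.3968 12.0465

Derivation:
joint[0] = (0.0000, 0.0000)  (base)
link 0: phi[0] = 35 = 35 deg
  cos(35 deg) = 0.8192, sin(35 deg) = 0.5736
  joint[1] = (0.0000, 0.0000) + 10.7 * (0.8192, 0.5736) = (0.0000 + 8.7649, 0.0000 + 6.1373) = (8.7649, 6.1373)
link 1: phi[1] = 35 + 0 = 35 deg
  cos(35 deg) = 0.8192, sin(35 deg) = 0.5736
  joint[2] = (8.7649, 6.1373) + 9.4 * (0.8192, 0.5736) = (8.7649 + 7.7000, 6.1373 + 5.3916) = (16.4650, 11.5289)
link 2: phi[2] = 35 + 0 + -20 = 15 deg
  cos(15 deg) = 0.9659, sin(15 deg) = 0.2588
  joint[3] = (16.4650, 11.5289) + 2 * (0.9659, 0.2588) = (16.4650 + 1.9319, 11.5289 + 0.5176) = (18.3968, 12.0465)
End effector: (18.3968, 12.0465)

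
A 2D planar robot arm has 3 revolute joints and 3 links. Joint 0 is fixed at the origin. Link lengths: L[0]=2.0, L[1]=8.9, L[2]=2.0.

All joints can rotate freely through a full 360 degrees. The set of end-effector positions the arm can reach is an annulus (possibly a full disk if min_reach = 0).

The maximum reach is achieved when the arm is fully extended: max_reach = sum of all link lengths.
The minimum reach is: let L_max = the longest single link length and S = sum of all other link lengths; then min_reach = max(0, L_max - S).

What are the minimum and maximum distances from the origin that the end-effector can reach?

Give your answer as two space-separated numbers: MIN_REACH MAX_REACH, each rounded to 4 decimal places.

Answer: 4.9000 12.9000

Derivation:
Link lengths: [2.0, 8.9, 2.0]
max_reach = 2 + 8.9 + 2 = 12.9
L_max = max([2.0, 8.9, 2.0]) = 8.9
S (sum of others) = 12.9 - 8.9 = 4
min_reach = max(0, 8.9 - 4) = max(0, 4.9) = 4.9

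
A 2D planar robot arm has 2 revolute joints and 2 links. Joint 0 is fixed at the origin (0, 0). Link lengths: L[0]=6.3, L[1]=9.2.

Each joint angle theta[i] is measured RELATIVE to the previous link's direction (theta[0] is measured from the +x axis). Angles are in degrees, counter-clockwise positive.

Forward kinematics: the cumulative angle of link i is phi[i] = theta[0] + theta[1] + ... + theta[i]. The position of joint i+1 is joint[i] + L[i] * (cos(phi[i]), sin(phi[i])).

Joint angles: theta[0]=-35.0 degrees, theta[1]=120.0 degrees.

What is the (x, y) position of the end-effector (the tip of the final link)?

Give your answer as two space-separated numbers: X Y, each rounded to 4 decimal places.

Answer: 5.9625 5.5515

Derivation:
joint[0] = (0.0000, 0.0000)  (base)
link 0: phi[0] = -35 = -35 deg
  cos(-35 deg) = 0.8192, sin(-35 deg) = -0.5736
  joint[1] = (0.0000, 0.0000) + 6.3 * (0.8192, -0.5736) = (0.0000 + 5.1607, 0.0000 + -3.6135) = (5.1607, -3.6135)
link 1: phi[1] = -35 + 120 = 85 deg
  cos(85 deg) = 0.0872, sin(85 deg) = 0.9962
  joint[2] = (5.1607, -3.6135) + 9.2 * (0.0872, 0.9962) = (5.1607 + 0.8018, -3.6135 + 9.1650) = (5.9625, 5.5515)
End effector: (5.9625, 5.5515)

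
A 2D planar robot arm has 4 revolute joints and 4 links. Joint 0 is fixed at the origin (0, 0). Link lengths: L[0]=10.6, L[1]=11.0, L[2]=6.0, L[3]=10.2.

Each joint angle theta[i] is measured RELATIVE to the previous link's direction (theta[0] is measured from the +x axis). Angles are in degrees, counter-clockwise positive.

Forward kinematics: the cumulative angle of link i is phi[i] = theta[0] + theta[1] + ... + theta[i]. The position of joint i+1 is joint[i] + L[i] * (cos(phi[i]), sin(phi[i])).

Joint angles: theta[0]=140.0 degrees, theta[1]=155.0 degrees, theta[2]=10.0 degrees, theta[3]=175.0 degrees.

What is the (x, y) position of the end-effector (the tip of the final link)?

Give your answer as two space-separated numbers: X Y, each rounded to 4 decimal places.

Answer: -5.1298 0.7627

Derivation:
joint[0] = (0.0000, 0.0000)  (base)
link 0: phi[0] = 140 = 140 deg
  cos(140 deg) = -0.7660, sin(140 deg) = 0.6428
  joint[1] = (0.0000, 0.0000) + 10.6 * (-0.7660, 0.6428) = (0.0000 + -8.1201, 0.0000 + 6.8135) = (-8.1201, 6.8135)
link 1: phi[1] = 140 + 155 = 295 deg
  cos(295 deg) = 0.4226, sin(295 deg) = -0.9063
  joint[2] = (-8.1201, 6.8135) + 11 * (0.4226, -0.9063) = (-8.1201 + 4.6488, 6.8135 + -9.9694) = (-3.4713, -3.1558)
link 2: phi[2] = 140 + 155 + 10 = 305 deg
  cos(305 deg) = 0.5736, sin(305 deg) = -0.8192
  joint[3] = (-3.4713, -3.1558) + 6 * (0.5736, -0.8192) = (-3.4713 + 3.4415, -3.1558 + -4.9149) = (-0.0298, -8.0707)
link 3: phi[3] = 140 + 155 + 10 + 175 = 480 deg
  cos(480 deg) = -0.5000, sin(480 deg) = 0.8660
  joint[4] = (-0.0298, -8.0707) + 10.2 * (-0.5000, 0.8660) = (-0.0298 + -5.1000, -8.0707 + 8.8335) = (-5.1298, 0.7627)
End effector: (-5.1298, 0.7627)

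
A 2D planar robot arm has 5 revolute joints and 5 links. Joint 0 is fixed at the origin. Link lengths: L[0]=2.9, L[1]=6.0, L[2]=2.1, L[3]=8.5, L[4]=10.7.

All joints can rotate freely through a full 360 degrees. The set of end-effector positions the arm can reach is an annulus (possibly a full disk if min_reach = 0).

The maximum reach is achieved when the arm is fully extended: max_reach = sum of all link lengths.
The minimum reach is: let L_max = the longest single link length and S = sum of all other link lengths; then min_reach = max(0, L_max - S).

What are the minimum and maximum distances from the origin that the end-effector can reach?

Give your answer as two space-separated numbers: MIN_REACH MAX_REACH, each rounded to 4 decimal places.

Answer: 0.0000 30.2000

Derivation:
Link lengths: [2.9, 6.0, 2.1, 8.5, 10.7]
max_reach = 2.9 + 6 + 2.1 + 8.5 + 10.7 = 30.2
L_max = max([2.9, 6.0, 2.1, 8.5, 10.7]) = 10.7
S (sum of others) = 30.2 - 10.7 = 19.5
min_reach = max(0, 10.7 - 19.5) = max(0, -8.8) = 0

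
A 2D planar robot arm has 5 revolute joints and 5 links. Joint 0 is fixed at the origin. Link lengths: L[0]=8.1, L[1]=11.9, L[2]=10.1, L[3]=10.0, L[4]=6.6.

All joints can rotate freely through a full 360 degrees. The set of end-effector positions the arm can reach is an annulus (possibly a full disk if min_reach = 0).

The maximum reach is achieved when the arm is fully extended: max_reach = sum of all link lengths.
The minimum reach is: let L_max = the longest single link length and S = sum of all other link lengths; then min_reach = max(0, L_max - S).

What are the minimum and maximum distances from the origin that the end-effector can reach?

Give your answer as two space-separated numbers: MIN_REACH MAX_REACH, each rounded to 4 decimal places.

Answer: 0.0000 46.7000

Derivation:
Link lengths: [8.1, 11.9, 10.1, 10.0, 6.6]
max_reach = 8.1 + 11.9 + 10.1 + 10 + 6.6 = 46.7
L_max = max([8.1, 11.9, 10.1, 10.0, 6.6]) = 11.9
S (sum of others) = 46.7 - 11.9 = 34.8
min_reach = max(0, 11.9 - 34.8) = max(0, -22.9) = 0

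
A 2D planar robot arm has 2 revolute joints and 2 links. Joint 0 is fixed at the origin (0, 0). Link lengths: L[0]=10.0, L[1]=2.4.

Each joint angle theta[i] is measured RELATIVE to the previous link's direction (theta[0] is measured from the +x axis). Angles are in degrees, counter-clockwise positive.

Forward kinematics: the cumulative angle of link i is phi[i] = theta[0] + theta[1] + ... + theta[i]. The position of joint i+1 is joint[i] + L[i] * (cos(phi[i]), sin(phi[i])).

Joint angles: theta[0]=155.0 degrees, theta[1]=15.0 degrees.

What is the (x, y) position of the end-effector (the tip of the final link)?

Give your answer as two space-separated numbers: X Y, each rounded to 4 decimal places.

Answer: -11.4266 4.6429

Derivation:
joint[0] = (0.0000, 0.0000)  (base)
link 0: phi[0] = 155 = 155 deg
  cos(155 deg) = -0.9063, sin(155 deg) = 0.4226
  joint[1] = (0.0000, 0.0000) + 10 * (-0.9063, 0.4226) = (0.0000 + -9.0631, 0.0000 + 4.2262) = (-9.0631, 4.2262)
link 1: phi[1] = 155 + 15 = 170 deg
  cos(170 deg) = -0.9848, sin(170 deg) = 0.1736
  joint[2] = (-9.0631, 4.2262) + 2.4 * (-0.9848, 0.1736) = (-9.0631 + -2.3635, 4.2262 + 0.4168) = (-11.4266, 4.6429)
End effector: (-11.4266, 4.6429)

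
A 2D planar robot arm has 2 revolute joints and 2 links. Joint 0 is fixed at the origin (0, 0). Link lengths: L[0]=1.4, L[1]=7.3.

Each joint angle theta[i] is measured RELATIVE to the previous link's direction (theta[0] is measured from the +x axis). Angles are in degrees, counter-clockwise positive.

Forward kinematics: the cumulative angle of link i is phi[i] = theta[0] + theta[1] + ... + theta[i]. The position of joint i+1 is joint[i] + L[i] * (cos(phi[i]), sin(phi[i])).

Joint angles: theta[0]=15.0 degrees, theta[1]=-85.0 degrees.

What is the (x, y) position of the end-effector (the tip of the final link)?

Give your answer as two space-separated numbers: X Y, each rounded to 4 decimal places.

Answer: 3.8490 -6.4974

Derivation:
joint[0] = (0.0000, 0.0000)  (base)
link 0: phi[0] = 15 = 15 deg
  cos(15 deg) = 0.9659, sin(15 deg) = 0.2588
  joint[1] = (0.0000, 0.0000) + 1.4 * (0.9659, 0.2588) = (0.0000 + 1.3523, 0.0000 + 0.3623) = (1.3523, 0.3623)
link 1: phi[1] = 15 + -85 = -70 deg
  cos(-70 deg) = 0.3420, sin(-70 deg) = -0.9397
  joint[2] = (1.3523, 0.3623) + 7.3 * (0.3420, -0.9397) = (1.3523 + 2.4967, 0.3623 + -6.8598) = (3.8490, -6.4974)
End effector: (3.8490, -6.4974)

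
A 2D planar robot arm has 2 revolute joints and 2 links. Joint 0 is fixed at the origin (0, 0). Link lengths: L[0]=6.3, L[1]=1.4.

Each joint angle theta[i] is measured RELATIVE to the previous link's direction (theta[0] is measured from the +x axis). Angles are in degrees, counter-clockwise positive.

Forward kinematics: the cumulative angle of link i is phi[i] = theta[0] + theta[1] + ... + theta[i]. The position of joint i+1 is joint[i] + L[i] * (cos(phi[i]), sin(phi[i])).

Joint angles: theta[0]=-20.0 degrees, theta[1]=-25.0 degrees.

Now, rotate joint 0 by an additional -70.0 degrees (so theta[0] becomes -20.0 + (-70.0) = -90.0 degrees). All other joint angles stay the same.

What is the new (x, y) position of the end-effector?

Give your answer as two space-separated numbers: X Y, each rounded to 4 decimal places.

joint[0] = (0.0000, 0.0000)  (base)
link 0: phi[0] = -90 = -90 deg
  cos(-90 deg) = 0.0000, sin(-90 deg) = -1.0000
  joint[1] = (0.0000, 0.0000) + 6.3 * (0.0000, -1.0000) = (0.0000 + 0.0000, 0.0000 + -6.3000) = (0.0000, -6.3000)
link 1: phi[1] = -90 + -25 = -115 deg
  cos(-115 deg) = -0.4226, sin(-115 deg) = -0.9063
  joint[2] = (0.0000, -6.3000) + 1.4 * (-0.4226, -0.9063) = (0.0000 + -0.5917, -6.3000 + -1.2688) = (-0.5917, -7.5688)
End effector: (-0.5917, -7.5688)

Answer: -0.5917 -7.5688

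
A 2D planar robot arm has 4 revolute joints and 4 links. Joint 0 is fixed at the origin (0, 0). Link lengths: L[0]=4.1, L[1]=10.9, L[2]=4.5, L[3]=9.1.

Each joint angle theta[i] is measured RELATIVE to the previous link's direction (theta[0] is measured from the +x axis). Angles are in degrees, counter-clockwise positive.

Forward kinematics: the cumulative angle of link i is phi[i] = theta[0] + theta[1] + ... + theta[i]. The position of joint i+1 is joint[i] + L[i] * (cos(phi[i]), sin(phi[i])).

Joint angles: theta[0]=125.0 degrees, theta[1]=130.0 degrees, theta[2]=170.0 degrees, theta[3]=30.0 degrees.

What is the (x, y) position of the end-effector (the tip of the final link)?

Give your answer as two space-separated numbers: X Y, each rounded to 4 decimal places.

joint[0] = (0.0000, 0.0000)  (base)
link 0: phi[0] = 125 = 125 deg
  cos(125 deg) = -0.5736, sin(125 deg) = 0.8192
  joint[1] = (0.0000, 0.0000) + 4.1 * (-0.5736, 0.8192) = (0.0000 + -2.3517, 0.0000 + 3.3585) = (-2.3517, 3.3585)
link 1: phi[1] = 125 + 130 = 255 deg
  cos(255 deg) = -0.2588, sin(255 deg) = -0.9659
  joint[2] = (-2.3517, 3.3585) + 10.9 * (-0.2588, -0.9659) = (-2.3517 + -2.8211, 3.3585 + -10.5286) = (-5.1728, -7.1701)
link 2: phi[2] = 125 + 130 + 170 = 425 deg
  cos(425 deg) = 0.4226, sin(425 deg) = 0.9063
  joint[3] = (-5.1728, -7.1701) + 4.5 * (0.4226, 0.9063) = (-5.1728 + 1.9018, -7.1701 + 4.0784) = (-3.2710, -3.0917)
link 3: phi[3] = 125 + 130 + 170 + 30 = 455 deg
  cos(455 deg) = -0.0872, sin(455 deg) = 0.9962
  joint[4] = (-3.2710, -3.0917) + 9.1 * (-0.0872, 0.9962) = (-3.2710 + -0.7931, -3.0917 + 9.0654) = (-4.0641, 5.9737)
End effector: (-4.0641, 5.9737)

Answer: -4.0641 5.9737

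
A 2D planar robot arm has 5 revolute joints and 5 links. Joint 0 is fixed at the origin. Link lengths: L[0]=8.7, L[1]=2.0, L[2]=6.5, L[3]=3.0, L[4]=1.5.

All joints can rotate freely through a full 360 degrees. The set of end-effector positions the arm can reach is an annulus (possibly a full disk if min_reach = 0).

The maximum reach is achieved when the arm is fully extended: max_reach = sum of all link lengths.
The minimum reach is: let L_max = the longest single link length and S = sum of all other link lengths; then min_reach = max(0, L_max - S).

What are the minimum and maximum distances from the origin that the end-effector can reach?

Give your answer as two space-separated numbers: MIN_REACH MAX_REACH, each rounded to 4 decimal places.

Link lengths: [8.7, 2.0, 6.5, 3.0, 1.5]
max_reach = 8.7 + 2 + 6.5 + 3 + 1.5 = 21.7
L_max = max([8.7, 2.0, 6.5, 3.0, 1.5]) = 8.7
S (sum of others) = 21.7 - 8.7 = 13
min_reach = max(0, 8.7 - 13) = max(0, -4.3) = 0

Answer: 0.0000 21.7000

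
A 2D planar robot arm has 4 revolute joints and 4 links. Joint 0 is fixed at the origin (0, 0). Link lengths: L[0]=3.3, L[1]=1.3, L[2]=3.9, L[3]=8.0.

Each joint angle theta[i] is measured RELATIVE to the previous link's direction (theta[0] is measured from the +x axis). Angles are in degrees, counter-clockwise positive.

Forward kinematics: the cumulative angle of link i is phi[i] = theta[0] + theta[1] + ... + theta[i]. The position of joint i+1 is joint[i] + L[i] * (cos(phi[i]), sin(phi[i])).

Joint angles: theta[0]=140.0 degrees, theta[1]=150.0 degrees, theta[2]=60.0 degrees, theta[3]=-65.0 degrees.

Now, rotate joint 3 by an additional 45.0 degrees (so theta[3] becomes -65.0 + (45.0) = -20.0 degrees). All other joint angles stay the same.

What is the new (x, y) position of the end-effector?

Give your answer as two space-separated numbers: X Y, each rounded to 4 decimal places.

joint[0] = (0.0000, 0.0000)  (base)
link 0: phi[0] = 140 = 140 deg
  cos(140 deg) = -0.7660, sin(140 deg) = 0.6428
  joint[1] = (0.0000, 0.0000) + 3.3 * (-0.7660, 0.6428) = (0.0000 + -2.5279, 0.0000 + 2.1212) = (-2.5279, 2.1212)
link 1: phi[1] = 140 + 150 = 290 deg
  cos(290 deg) = 0.3420, sin(290 deg) = -0.9397
  joint[2] = (-2.5279, 2.1212) + 1.3 * (0.3420, -0.9397) = (-2.5279 + 0.4446, 2.1212 + -1.2216) = (-2.0833, 0.8996)
link 2: phi[2] = 140 + 150 + 60 = 350 deg
  cos(350 deg) = 0.9848, sin(350 deg) = -0.1736
  joint[3] = (-2.0833, 0.8996) + 3.9 * (0.9848, -0.1736) = (-2.0833 + 3.8408, 0.8996 + -0.6772) = (1.7574, 0.2224)
link 3: phi[3] = 140 + 150 + 60 + -20 = 330 deg
  cos(330 deg) = 0.8660, sin(330 deg) = -0.5000
  joint[4] = (1.7574, 0.2224) + 8 * (0.8660, -0.5000) = (1.7574 + 6.9282, 0.2224 + -4.0000) = (8.6856, -3.7776)
End effector: (8.6856, -3.7776)

Answer: 8.6856 -3.7776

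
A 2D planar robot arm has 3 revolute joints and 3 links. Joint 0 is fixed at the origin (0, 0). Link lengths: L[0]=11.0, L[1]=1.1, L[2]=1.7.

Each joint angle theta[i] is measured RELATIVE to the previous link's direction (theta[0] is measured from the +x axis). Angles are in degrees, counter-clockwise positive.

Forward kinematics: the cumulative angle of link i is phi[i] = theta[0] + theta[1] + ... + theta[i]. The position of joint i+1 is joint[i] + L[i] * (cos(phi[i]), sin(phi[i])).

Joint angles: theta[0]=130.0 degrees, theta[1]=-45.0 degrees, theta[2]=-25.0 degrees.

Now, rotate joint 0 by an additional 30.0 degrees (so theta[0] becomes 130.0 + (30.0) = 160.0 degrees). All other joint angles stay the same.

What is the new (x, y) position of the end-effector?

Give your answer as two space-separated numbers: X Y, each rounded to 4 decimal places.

joint[0] = (0.0000, 0.0000)  (base)
link 0: phi[0] = 160 = 160 deg
  cos(160 deg) = -0.9397, sin(160 deg) = 0.3420
  joint[1] = (0.0000, 0.0000) + 11 * (-0.9397, 0.3420) = (0.0000 + -10.3366, 0.0000 + 3.7622) = (-10.3366, 3.7622)
link 1: phi[1] = 160 + -45 = 115 deg
  cos(115 deg) = -0.4226, sin(115 deg) = 0.9063
  joint[2] = (-10.3366, 3.7622) + 1.1 * (-0.4226, 0.9063) = (-10.3366 + -0.4649, 3.7622 + 0.9969) = (-10.8015, 4.7592)
link 2: phi[2] = 160 + -45 + -25 = 90 deg
  cos(90 deg) = 0.0000, sin(90 deg) = 1.0000
  joint[3] = (-10.8015, 4.7592) + 1.7 * (0.0000, 1.0000) = (-10.8015 + 0.0000, 4.7592 + 1.7000) = (-10.8015, 6.4592)
End effector: (-10.8015, 6.4592)

Answer: -10.8015 6.4592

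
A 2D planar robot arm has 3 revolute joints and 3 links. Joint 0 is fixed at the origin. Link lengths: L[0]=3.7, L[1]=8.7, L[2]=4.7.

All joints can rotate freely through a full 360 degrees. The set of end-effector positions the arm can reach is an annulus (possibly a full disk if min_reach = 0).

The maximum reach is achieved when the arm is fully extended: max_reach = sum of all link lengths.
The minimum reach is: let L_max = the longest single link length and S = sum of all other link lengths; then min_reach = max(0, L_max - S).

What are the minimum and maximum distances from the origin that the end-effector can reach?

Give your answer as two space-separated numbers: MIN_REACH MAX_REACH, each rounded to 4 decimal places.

Link lengths: [3.7, 8.7, 4.7]
max_reach = 3.7 + 8.7 + 4.7 = 17.1
L_max = max([3.7, 8.7, 4.7]) = 8.7
S (sum of others) = 17.1 - 8.7 = 8.4
min_reach = max(0, 8.7 - 8.4) = max(0, 0.3) = 0.3

Answer: 0.3000 17.1000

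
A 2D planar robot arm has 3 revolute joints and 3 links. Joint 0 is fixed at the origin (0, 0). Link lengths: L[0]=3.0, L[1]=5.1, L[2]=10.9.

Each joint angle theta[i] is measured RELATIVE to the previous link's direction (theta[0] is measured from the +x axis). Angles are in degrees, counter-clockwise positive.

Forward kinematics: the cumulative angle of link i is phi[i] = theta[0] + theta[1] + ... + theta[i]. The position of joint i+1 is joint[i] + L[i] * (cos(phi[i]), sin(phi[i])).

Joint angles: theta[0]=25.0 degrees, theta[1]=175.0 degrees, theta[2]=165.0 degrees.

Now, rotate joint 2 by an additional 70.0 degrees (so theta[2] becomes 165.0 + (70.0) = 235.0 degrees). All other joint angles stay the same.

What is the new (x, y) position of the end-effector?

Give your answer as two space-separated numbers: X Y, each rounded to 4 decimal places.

joint[0] = (0.0000, 0.0000)  (base)
link 0: phi[0] = 25 = 25 deg
  cos(25 deg) = 0.9063, sin(25 deg) = 0.4226
  joint[1] = (0.0000, 0.0000) + 3 * (0.9063, 0.4226) = (0.0000 + 2.7189, 0.0000 + 1.2679) = (2.7189, 1.2679)
link 1: phi[1] = 25 + 175 = 200 deg
  cos(200 deg) = -0.9397, sin(200 deg) = -0.3420
  joint[2] = (2.7189, 1.2679) + 5.1 * (-0.9397, -0.3420) = (2.7189 + -4.7924, 1.2679 + -1.7443) = (-2.0735, -0.4764)
link 2: phi[2] = 25 + 175 + 235 = 435 deg
  cos(435 deg) = 0.2588, sin(435 deg) = 0.9659
  joint[3] = (-2.0735, -0.4764) + 10.9 * (0.2588, 0.9659) = (-2.0735 + 2.8211, -0.4764 + 10.5286) = (0.7476, 10.0521)
End effector: (0.7476, 10.0521)

Answer: 0.7476 10.0521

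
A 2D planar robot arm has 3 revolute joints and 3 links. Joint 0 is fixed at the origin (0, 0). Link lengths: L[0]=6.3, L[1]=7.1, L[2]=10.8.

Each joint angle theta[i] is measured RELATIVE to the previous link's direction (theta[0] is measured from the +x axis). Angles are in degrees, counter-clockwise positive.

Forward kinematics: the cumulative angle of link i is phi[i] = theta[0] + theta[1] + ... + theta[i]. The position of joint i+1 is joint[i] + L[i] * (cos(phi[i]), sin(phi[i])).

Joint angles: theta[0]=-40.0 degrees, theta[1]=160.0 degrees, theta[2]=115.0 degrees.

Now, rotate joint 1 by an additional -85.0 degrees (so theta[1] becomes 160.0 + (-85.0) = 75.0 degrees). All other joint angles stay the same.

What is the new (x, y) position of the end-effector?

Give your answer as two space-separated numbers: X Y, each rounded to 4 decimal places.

Answer: 1.2890 5.4228

Derivation:
joint[0] = (0.0000, 0.0000)  (base)
link 0: phi[0] = -40 = -40 deg
  cos(-40 deg) = 0.7660, sin(-40 deg) = -0.6428
  joint[1] = (0.0000, 0.0000) + 6.3 * (0.7660, -0.6428) = (0.0000 + 4.8261, 0.0000 + -4.0496) = (4.8261, -4.0496)
link 1: phi[1] = -40 + 75 = 35 deg
  cos(35 deg) = 0.8192, sin(35 deg) = 0.5736
  joint[2] = (4.8261, -4.0496) + 7.1 * (0.8192, 0.5736) = (4.8261 + 5.8160, -4.0496 + 4.0724) = (10.6421, 0.0228)
link 2: phi[2] = -40 + 75 + 115 = 150 deg
  cos(150 deg) = -0.8660, sin(150 deg) = 0.5000
  joint[3] = (10.6421, 0.0228) + 10.8 * (-0.8660, 0.5000) = (10.6421 + -9.3531, 0.0228 + 5.4000) = (1.2890, 5.4228)
End effector: (1.2890, 5.4228)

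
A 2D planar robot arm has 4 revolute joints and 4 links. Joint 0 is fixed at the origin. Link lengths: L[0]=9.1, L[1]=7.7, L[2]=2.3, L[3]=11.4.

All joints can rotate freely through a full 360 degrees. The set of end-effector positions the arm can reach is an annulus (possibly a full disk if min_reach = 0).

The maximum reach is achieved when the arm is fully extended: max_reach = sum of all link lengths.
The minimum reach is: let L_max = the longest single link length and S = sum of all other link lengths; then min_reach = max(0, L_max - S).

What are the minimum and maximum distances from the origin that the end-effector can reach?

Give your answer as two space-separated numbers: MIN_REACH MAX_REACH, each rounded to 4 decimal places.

Link lengths: [9.1, 7.7, 2.3, 11.4]
max_reach = 9.1 + 7.7 + 2.3 + 11.4 = 30.5
L_max = max([9.1, 7.7, 2.3, 11.4]) = 11.4
S (sum of others) = 30.5 - 11.4 = 19.1
min_reach = max(0, 11.4 - 19.1) = max(0, -7.7) = 0

Answer: 0.0000 30.5000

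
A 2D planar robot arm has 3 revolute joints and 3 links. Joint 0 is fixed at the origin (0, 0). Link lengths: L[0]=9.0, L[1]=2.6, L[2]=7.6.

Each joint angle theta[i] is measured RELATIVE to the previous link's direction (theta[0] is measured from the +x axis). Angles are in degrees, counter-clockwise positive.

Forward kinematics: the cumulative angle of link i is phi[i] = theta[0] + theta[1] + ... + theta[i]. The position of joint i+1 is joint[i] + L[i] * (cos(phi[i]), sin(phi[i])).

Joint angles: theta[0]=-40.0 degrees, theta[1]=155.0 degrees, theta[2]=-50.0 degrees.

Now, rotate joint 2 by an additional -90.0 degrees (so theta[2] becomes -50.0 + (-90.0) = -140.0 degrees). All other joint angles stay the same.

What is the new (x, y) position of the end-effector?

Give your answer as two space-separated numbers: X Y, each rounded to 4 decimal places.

Answer: 12.6835 -6.6406

Derivation:
joint[0] = (0.0000, 0.0000)  (base)
link 0: phi[0] = -40 = -40 deg
  cos(-40 deg) = 0.7660, sin(-40 deg) = -0.6428
  joint[1] = (0.0000, 0.0000) + 9 * (0.7660, -0.6428) = (0.0000 + 6.8944, 0.0000 + -5.7851) = (6.8944, -5.7851)
link 1: phi[1] = -40 + 155 = 115 deg
  cos(115 deg) = -0.4226, sin(115 deg) = 0.9063
  joint[2] = (6.8944, -5.7851) + 2.6 * (-0.4226, 0.9063) = (6.8944 + -1.0988, -5.7851 + 2.3564) = (5.7956, -3.4287)
link 2: phi[2] = -40 + 155 + -140 = -25 deg
  cos(-25 deg) = 0.9063, sin(-25 deg) = -0.4226
  joint[3] = (5.7956, -3.4287) + 7.6 * (0.9063, -0.4226) = (5.7956 + 6.8879, -3.4287 + -3.2119) = (12.6835, -6.6406)
End effector: (12.6835, -6.6406)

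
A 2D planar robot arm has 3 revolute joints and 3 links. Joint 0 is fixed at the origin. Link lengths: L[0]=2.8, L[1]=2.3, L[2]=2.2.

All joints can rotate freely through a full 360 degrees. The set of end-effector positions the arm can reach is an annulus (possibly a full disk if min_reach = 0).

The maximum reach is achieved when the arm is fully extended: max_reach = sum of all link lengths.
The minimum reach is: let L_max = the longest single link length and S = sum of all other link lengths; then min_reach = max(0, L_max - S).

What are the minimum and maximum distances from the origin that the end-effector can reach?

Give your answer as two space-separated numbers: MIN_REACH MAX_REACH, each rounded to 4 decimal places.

Answer: 0.0000 7.3000

Derivation:
Link lengths: [2.8, 2.3, 2.2]
max_reach = 2.8 + 2.3 + 2.2 = 7.3
L_max = max([2.8, 2.3, 2.2]) = 2.8
S (sum of others) = 7.3 - 2.8 = 4.5
min_reach = max(0, 2.8 - 4.5) = max(0, -1.7) = 0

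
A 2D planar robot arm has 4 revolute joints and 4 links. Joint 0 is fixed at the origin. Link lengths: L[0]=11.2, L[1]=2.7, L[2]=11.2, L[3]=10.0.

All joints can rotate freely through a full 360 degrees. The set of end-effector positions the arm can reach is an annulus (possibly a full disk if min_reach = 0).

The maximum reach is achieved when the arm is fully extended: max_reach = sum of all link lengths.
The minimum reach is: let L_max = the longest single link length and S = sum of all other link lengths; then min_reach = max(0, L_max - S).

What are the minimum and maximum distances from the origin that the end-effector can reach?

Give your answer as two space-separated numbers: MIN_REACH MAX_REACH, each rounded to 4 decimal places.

Link lengths: [11.2, 2.7, 11.2, 10.0]
max_reach = 11.2 + 2.7 + 11.2 + 10 = 35.1
L_max = max([11.2, 2.7, 11.2, 10.0]) = 11.2
S (sum of others) = 35.1 - 11.2 = 23.9
min_reach = max(0, 11.2 - 23.9) = max(0, -12.7) = 0

Answer: 0.0000 35.1000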